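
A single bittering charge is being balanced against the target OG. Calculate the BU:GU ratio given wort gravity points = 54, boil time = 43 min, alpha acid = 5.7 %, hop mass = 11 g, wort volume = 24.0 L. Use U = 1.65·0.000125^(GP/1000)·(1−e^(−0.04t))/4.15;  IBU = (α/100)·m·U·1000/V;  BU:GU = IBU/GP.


U = 1.65·0.000125^(54/1000)·(1−e^(−0.04·43))/4.15 = 0.2009
IBU = (5.7/100)·11·0.2009·1000/24.0 = 5.2485
BU:GU = 5.2485/54

0.0972


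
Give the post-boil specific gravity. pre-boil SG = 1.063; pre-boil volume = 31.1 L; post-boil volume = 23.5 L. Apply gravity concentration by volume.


SG_post = 1 + (SG_pre − 1)·V_pre/V_post
pts_pre = (1.063 − 1)·1000 = 63.0000
pts_post = 63.0000·31.1/23.5 = 83.3745
SG_post = 1 + 83.3745/1000

1.0834


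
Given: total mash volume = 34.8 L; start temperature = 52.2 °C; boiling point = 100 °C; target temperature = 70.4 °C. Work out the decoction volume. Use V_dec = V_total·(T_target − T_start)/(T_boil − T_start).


V_dec = 34.8·(70.4 − 52.2)/(100 − 52.2)

13.2502 L


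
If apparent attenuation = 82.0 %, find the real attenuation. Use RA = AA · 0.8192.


RA = 82.0 · 0.8192

67.1744 %


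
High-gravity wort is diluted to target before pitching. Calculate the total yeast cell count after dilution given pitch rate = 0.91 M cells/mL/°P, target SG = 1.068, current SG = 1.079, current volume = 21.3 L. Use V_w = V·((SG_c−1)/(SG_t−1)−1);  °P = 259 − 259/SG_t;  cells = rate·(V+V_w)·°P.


V_w = 21.3·((1.079−1)/(1.068−1)−1) = 3.4456
V_final = 21.3 + 3.4456 = 24.7456
°P = 259 − 259/1.068 = 16.4906
cells = 0.91·24.7456·16.4906

371.3442 billion cells


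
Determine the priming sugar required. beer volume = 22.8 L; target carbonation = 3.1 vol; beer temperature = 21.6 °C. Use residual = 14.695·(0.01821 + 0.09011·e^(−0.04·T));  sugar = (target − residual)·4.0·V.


residual = 14.695·(0.01821 + 0.09011·e^(−0.04·21.6)) = 0.8257
sugar = (3.1 − 0.8257)·4.0·22.8

207.4165 g


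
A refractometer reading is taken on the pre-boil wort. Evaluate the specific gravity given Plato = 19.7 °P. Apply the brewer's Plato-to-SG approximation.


SG = 259/(259 − P)
SG = 259/(259 − 19.7)

1.0823


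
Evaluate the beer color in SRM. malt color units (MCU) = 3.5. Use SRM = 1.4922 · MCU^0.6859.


SRM = 1.4922 · 3.5^0.6859

3.5237 SRM


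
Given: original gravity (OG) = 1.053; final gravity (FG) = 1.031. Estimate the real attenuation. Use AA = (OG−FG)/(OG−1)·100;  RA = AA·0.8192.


AA = (1.053 − 1.031)/(1.053 − 1)·100 = 41.5094
RA = 41.5094·0.8192

34.0045 %


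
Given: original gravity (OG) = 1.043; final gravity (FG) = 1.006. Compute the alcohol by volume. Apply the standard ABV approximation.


ABV = (OG − FG) · 131.25
ABV = (1.043 − 1.006) · 131.25

4.8562 % ABV


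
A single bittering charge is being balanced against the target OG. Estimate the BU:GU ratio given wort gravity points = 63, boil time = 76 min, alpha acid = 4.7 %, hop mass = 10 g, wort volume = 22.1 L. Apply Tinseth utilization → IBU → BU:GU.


U = 1.65·0.000125^(GP/1000)·(1−e^(−0.04t))/4.15;  IBU = (α/100)·m·U·1000/V;  BU:GU = IBU/GP
U = 1.65·0.000125^(63/1000)·(1−e^(−0.04·76))/4.15 = 0.2149
IBU = (4.7/100)·10·0.2149·1000/22.1 = 4.5705
BU:GU = 4.5705/63

0.0725


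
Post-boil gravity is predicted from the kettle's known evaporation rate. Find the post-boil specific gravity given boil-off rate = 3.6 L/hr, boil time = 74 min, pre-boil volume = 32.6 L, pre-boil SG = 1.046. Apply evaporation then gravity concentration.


V_post = V_pre − rate·(t/60);  SG_post = 1 + (SG_pre−1)·V_pre/V_post
V_post = 32.6 − 3.6·(74/60) = 28.1600
SG_post = 1 + (1.046 − 1)·32.6/28.1600

1.0533


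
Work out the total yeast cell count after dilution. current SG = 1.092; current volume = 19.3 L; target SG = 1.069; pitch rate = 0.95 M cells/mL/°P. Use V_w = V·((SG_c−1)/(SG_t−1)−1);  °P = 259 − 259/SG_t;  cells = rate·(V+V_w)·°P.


V_w = 19.3·((1.092−1)/(1.069−1)−1) = 6.4333
V_final = 19.3 + 6.4333 = 25.7333
°P = 259 − 259/1.069 = 16.7175
cells = 0.95·25.7333·16.7175

408.6870 billion cells


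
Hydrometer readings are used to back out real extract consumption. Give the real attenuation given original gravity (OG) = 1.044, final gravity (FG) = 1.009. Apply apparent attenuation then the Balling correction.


AA = (OG−FG)/(OG−1)·100;  RA = AA·0.8192
AA = (1.044 − 1.009)/(1.044 − 1)·100 = 79.5455
RA = 79.5455·0.8192

65.1636 %


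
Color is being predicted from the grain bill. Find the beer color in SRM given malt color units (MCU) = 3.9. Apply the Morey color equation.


SRM = 1.4922 · MCU^0.6859
SRM = 1.4922 · 3.9^0.6859

3.7952 SRM


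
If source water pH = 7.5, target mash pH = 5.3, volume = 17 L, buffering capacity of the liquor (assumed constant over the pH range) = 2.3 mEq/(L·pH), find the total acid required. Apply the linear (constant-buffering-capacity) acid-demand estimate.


acid = buffering capacity · (pH_source − pH_target) · V
acid = 2.3 · (7.5 − 5.3) · 17

86.0200 mEq


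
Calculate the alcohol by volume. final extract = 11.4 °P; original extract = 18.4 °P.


SG = 259/(259 − P);  ABV = (OG − FG)·131.25
OG = 259/(259 − 18.4) = 1.0765
FG = 259/(259 − 11.4) = 1.0460
ABV = (1.0765 − 1.0460)·131.25

3.9944 % ABV


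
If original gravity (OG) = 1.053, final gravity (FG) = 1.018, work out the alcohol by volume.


ABV = (OG − FG) · 131.25
ABV = (1.053 − 1.018) · 131.25

4.5937 % ABV


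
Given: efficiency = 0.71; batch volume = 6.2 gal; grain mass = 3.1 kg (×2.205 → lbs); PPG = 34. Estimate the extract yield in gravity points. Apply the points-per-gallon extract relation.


points = lbs × PPG × eff / vol
lbs = 3.1 × 2.205 = 6.8355
points = 6.8355 × 34 × 0.71 / 6.2

26.6144 points


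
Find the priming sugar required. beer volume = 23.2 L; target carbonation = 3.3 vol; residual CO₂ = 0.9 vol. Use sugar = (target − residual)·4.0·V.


sugar = (3.3 − 0.9)·4.0·23.2

222.7200 g


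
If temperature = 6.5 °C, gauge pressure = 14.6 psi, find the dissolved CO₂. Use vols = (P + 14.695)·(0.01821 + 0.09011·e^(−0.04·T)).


vols = (14.6 + 14.695)·(0.01821 + 0.09011·e^(−0.04·6.5))

2.5689 volumes


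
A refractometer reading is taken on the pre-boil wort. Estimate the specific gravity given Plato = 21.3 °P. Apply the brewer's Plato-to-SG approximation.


SG = 259/(259 − P)
SG = 259/(259 − 21.3)

1.0896


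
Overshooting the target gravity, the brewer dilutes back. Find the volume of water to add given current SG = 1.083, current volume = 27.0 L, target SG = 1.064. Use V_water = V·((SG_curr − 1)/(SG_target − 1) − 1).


V_water = 27.0·((1.083 − 1)/(1.064 − 1) − 1)

8.0156 L


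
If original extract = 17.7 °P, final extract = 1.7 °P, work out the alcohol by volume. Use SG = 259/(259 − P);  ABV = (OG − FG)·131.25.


OG = 259/(259 − 17.7) = 1.0734
FG = 259/(259 − 1.7) = 1.0066
ABV = (1.0734 − 1.0066)·131.25

8.7604 % ABV


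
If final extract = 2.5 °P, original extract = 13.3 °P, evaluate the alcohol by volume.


SG = 259/(259 − P);  ABV = (OG − FG)·131.25
OG = 259/(259 − 13.3) = 1.0541
FG = 259/(259 − 2.5) = 1.0097
ABV = (1.0541 − 1.0097)·131.25

5.8255 % ABV


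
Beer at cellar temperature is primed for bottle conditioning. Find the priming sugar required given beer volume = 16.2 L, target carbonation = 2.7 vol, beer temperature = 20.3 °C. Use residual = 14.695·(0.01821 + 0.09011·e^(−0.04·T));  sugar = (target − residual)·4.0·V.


residual = 14.695·(0.01821 + 0.09011·e^(−0.04·20.3)) = 0.8555
sugar = (2.7 − 0.8555)·4.0·16.2

119.5246 g


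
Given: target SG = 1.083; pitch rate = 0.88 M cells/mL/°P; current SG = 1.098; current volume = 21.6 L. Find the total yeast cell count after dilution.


V_w = V·((SG_c−1)/(SG_t−1)−1);  °P = 259 − 259/SG_t;  cells = rate·(V+V_w)·°P
V_w = 21.6·((1.098−1)/(1.083−1)−1) = 3.9036
V_final = 21.6 + 3.9036 = 25.5036
°P = 259 − 259/1.083 = 19.8495
cells = 0.88·25.5036·19.8495

445.4857 billion cells


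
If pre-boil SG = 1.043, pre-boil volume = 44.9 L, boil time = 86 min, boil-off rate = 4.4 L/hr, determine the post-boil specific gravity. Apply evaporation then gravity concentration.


V_post = V_pre − rate·(t/60);  SG_post = 1 + (SG_pre−1)·V_pre/V_post
V_post = 44.9 − 4.4·(86/60) = 38.5933
SG_post = 1 + (1.043 − 1)·44.9/38.5933

1.0500


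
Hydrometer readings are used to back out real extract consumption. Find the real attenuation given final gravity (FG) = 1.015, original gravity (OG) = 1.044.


AA = (OG−FG)/(OG−1)·100;  RA = AA·0.8192
AA = (1.044 − 1.015)/(1.044 − 1)·100 = 65.9091
RA = 65.9091·0.8192

53.9927 %


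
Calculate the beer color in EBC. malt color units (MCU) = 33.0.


SRM = 1.4922·MCU^0.6859;  EBC = SRM·1.97
SRM = 1.4922·33.0^0.6859 = 16.4201
EBC = 16.4201·1.97

32.3476 EBC


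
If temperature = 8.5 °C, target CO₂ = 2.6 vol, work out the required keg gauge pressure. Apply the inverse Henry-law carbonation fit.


psi = vols/(0.01821 + 0.09011·e^(−0.04·T)) − 14.695
psi = 2.6/(0.01821 + 0.09011·e^(−0.04·8.5)) − 14.695

16.8785 psi


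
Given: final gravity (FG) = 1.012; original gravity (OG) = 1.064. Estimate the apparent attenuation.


AA = (OG − FG)/(OG − 1) · 100
AA = (1.064 − 1.012)/(1.064 − 1) · 100

81.2500 %


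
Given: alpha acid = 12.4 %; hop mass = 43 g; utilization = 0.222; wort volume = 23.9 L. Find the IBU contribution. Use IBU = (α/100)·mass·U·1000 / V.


IBU = (12.4/100)·43·0.222·1000 / 23.9

49.5274 IBU


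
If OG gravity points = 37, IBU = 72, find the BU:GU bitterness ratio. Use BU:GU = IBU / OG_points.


BU:GU = 72 / 37

1.9459


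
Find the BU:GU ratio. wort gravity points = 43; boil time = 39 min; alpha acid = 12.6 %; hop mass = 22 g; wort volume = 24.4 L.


U = 1.65·0.000125^(GP/1000)·(1−e^(−0.04t))/4.15;  IBU = (α/100)·m·U·1000/V;  BU:GU = IBU/GP
U = 1.65·0.000125^(43/1000)·(1−e^(−0.04·39))/4.15 = 0.2134
IBU = (12.6/100)·22·0.2134·1000/24.4 = 24.2415
BU:GU = 24.2415/43

0.5638


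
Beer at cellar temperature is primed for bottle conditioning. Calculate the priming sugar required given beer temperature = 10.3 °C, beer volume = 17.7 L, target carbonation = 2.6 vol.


residual = 14.695·(0.01821 + 0.09011·e^(−0.04·T));  sugar = (target − residual)·4.0·V
residual = 14.695·(0.01821 + 0.09011·e^(−0.04·10.3)) = 1.1446
sugar = (2.6 − 1.1446)·4.0·17.7

103.0407 g


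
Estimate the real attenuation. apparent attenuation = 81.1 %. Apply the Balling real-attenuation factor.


RA = AA · 0.8192
RA = 81.1 · 0.8192

66.4371 %


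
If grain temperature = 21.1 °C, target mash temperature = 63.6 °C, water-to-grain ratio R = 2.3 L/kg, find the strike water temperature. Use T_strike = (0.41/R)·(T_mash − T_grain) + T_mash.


T_strike = (0.41/2.3)·(63.6 − 21.1) + 63.6

71.1761 °C


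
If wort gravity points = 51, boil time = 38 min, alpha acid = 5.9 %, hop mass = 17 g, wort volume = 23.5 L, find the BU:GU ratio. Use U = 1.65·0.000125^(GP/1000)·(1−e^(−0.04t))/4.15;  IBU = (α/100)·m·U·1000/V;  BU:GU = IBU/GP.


U = 1.65·0.000125^(51/1000)·(1−e^(−0.04·38))/4.15 = 0.1964
IBU = (5.9/100)·17·0.1964·1000/23.5 = 8.3834
BU:GU = 8.3834/51

0.1644


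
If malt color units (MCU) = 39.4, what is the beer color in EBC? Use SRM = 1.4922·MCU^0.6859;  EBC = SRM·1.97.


SRM = 1.4922·39.4^0.6859 = 18.5429
EBC = 18.5429·1.97

36.5295 EBC


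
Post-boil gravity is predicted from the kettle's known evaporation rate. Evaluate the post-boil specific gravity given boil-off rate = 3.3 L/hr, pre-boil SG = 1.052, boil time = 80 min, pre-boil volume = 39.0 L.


V_post = V_pre − rate·(t/60);  SG_post = 1 + (SG_pre−1)·V_pre/V_post
V_post = 39.0 − 3.3·(80/60) = 34.6000
SG_post = 1 + (1.052 − 1)·39.0/34.6000

1.0586


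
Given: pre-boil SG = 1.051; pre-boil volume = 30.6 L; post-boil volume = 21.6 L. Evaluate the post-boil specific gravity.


SG_post = 1 + (SG_pre − 1)·V_pre/V_post
pts_pre = (1.051 − 1)·1000 = 51.0000
pts_post = 51.0000·30.6/21.6 = 72.2500
SG_post = 1 + 72.2500/1000

1.0722


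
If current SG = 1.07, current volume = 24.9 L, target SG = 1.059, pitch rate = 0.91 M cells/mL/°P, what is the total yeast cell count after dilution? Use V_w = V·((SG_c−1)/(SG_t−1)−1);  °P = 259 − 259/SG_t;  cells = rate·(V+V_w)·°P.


V_w = 24.9·((1.07−1)/(1.059−1)−1) = 4.6424
V_final = 24.9 + 4.6424 = 29.5424
°P = 259 − 259/1.059 = 14.4297
cells = 0.91·29.5424·14.4297

387.9204 billion cells


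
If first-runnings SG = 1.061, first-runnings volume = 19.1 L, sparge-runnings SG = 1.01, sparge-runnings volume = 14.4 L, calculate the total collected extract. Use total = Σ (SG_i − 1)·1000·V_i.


first = (1.061 − 1)·1000·19.1 = 1165.1000
sparge = (1.01 − 1)·1000·14.4 = 144.0000
total = 1165.1000 + 144.0000

1309.1000 gravity·L


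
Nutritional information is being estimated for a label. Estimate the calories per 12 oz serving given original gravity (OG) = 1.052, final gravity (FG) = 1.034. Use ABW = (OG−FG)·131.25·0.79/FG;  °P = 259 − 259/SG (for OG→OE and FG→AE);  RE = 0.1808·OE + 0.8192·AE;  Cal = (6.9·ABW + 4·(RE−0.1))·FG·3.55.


ABW = (1.052 − 1.034)·131.25·0.79/1.034 = 1.8050
OE = 259 − 259/1.052 = 12.8023 °P
AE = 259 − 259/1.034 = 8.5164 °P
RE = 0.1808·12.8023 + 0.8192·8.5164 = 9.2913 °P
Cal = (6.9·1.8050 + 4·(9.2913−0.1))·1.034·3.55

180.6712 kcal


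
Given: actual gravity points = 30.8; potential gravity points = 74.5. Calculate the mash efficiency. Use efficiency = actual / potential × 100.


efficiency = 30.8 / 74.5 × 100

41.3423 %


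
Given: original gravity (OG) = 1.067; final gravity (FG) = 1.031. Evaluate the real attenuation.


AA = (OG−FG)/(OG−1)·100;  RA = AA·0.8192
AA = (1.067 − 1.031)/(1.067 − 1)·100 = 53.7313
RA = 53.7313·0.8192

44.0167 %


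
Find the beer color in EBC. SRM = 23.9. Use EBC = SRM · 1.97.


EBC = 23.9 · 1.97

47.0830 EBC


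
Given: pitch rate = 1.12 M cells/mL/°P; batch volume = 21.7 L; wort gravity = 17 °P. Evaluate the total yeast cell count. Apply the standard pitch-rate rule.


cells (billions) = rate · V_L · °P
cells = 1.12 · 21.7 · 17

413.1680 billion cells


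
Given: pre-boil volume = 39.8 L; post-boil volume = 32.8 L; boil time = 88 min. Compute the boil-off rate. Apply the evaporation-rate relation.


rate = (V_pre − V_post) / (t_min/60)
rate = (39.8 − 32.8) / (88/60)

4.7727 L/hr


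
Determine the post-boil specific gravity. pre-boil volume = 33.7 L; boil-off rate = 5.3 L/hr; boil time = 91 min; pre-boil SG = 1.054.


V_post = V_pre − rate·(t/60);  SG_post = 1 + (SG_pre−1)·V_pre/V_post
V_post = 33.7 − 5.3·(91/60) = 25.6617
SG_post = 1 + (1.054 − 1)·33.7/25.6617

1.0709


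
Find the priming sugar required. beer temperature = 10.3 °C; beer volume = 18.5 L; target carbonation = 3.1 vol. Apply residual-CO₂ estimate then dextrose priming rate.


residual = 14.695·(0.01821 + 0.09011·e^(−0.04·T));  sugar = (target − residual)·4.0·V
residual = 14.695·(0.01821 + 0.09011·e^(−0.04·10.3)) = 1.1446
sugar = (3.1 − 1.1446)·4.0·18.5

144.6979 g


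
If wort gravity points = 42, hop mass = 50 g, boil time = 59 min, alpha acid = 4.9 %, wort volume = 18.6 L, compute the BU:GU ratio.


U = 1.65·0.000125^(GP/1000)·(1−e^(−0.04t))/4.15;  IBU = (α/100)·m·U·1000/V;  BU:GU = IBU/GP
U = 1.65·0.000125^(42/1000)·(1−e^(−0.04·59))/4.15 = 0.2468
IBU = (4.9/100)·50·0.2468·1000/18.6 = 32.5152
BU:GU = 32.5152/42

0.7742


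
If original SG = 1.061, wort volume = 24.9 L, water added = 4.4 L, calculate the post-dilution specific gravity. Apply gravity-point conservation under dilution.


SG_new = 1 + (SG_old − 1)·V_old/(V_old + V_water)
pts = (1.061 − 1)·1000·24.9/(24.9 + 4.4) = 51.8396
SG_new = 1 + 51.8396/1000

1.0518


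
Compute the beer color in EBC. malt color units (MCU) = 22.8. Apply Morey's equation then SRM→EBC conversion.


SRM = 1.4922·MCU^0.6859;  EBC = SRM·1.97
SRM = 1.4922·22.8^0.6859 = 12.7419
EBC = 12.7419·1.97

25.1016 EBC


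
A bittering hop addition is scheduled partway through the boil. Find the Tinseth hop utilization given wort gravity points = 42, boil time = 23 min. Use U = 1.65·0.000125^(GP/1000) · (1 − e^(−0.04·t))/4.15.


bigness = 1.65·0.000125^(42/1000) = 1.1312
boil_factor = (1 − e^(−0.04·23))/4.15 = 0.1449
U = 1.1312 · 0.1449

0.1640


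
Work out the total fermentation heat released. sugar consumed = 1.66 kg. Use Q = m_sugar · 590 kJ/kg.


Q = 1.66 · 590

979.4000 kJ


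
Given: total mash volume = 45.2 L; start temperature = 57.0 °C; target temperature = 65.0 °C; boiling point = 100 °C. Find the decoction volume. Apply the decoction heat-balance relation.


V_dec = V_total·(T_target − T_start)/(T_boil − T_start)
V_dec = 45.2·(65.0 − 57.0)/(100 − 57.0)

8.4093 L


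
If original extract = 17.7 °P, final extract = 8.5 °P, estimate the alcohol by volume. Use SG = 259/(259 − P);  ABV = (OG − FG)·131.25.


OG = 259/(259 − 17.7) = 1.0734
FG = 259/(259 − 8.5) = 1.0339
ABV = (1.0734 − 1.0339)·131.25

5.1739 % ABV


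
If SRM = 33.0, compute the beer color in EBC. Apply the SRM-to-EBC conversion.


EBC = SRM · 1.97
EBC = 33.0 · 1.97

65.0100 EBC


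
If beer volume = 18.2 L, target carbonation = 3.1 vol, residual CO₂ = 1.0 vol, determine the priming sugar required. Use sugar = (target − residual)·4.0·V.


sugar = (3.1 − 1.0)·4.0·18.2

152.8800 g


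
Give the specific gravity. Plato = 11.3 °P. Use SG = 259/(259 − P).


SG = 259/(259 − 11.3)

1.0456


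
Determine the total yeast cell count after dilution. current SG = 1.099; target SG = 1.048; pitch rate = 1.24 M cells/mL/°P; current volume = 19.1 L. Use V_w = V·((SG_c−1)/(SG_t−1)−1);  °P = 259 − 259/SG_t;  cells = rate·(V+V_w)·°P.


V_w = 19.1·((1.099−1)/(1.048−1)−1) = 20.2937
V_final = 19.1 + 20.2937 = 39.3937
°P = 259 − 259/1.048 = 11.8626
cells = 1.24·39.3937·11.8626

579.4670 billion cells


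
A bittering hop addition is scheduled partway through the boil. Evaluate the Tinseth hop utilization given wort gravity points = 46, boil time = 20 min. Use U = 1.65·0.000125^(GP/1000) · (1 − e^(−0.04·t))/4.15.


bigness = 1.65·0.000125^(46/1000) = 1.0913
boil_factor = (1 − e^(−0.04·20))/4.15 = 0.1327
U = 1.0913 · 0.1327

0.1448


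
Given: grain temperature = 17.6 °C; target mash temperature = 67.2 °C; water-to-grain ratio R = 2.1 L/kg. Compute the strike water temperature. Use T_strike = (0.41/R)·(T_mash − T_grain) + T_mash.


T_strike = (0.41/2.1)·(67.2 − 17.6) + 67.2

76.8838 °C


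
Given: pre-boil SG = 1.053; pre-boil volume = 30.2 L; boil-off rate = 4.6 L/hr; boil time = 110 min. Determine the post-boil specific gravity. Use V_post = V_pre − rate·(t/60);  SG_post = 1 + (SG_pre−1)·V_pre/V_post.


V_post = 30.2 − 4.6·(110/60) = 21.7667
SG_post = 1 + (1.053 − 1)·30.2/21.7667

1.0735


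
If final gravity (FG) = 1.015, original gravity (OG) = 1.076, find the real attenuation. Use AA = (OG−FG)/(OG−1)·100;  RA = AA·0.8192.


AA = (1.076 − 1.015)/(1.076 − 1)·100 = 80.2632
RA = 80.2632·0.8192

65.7516 %


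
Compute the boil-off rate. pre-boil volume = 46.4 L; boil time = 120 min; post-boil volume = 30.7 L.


rate = (V_pre − V_post) / (t_min/60)
rate = (46.4 − 30.7) / (120/60)

7.8500 L/hr


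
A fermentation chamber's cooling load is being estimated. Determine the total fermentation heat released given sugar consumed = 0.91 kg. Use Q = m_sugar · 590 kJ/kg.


Q = 0.91 · 590

536.9000 kJ


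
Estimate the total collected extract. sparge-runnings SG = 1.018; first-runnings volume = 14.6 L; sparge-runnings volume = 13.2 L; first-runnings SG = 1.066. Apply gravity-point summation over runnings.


total = Σ (SG_i − 1)·1000·V_i
first = (1.066 − 1)·1000·14.6 = 963.6000
sparge = (1.018 − 1)·1000·13.2 = 237.6000
total = 963.6000 + 237.6000

1201.2000 gravity·L


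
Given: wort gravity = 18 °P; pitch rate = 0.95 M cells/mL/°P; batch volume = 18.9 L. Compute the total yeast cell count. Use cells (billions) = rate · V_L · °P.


cells = 0.95 · 18.9 · 18

323.1900 billion cells


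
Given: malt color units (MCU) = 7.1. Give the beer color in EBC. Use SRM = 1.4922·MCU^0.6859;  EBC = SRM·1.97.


SRM = 1.4922·7.1^0.6859 = 5.7241
EBC = 5.7241·1.97

11.2764 EBC


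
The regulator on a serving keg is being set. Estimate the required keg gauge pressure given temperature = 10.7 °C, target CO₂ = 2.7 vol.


psi = vols/(0.01821 + 0.09011·e^(−0.04·T)) − 14.695
psi = 2.7/(0.01821 + 0.09011·e^(−0.04·10.7)) − 14.695

20.3951 psi


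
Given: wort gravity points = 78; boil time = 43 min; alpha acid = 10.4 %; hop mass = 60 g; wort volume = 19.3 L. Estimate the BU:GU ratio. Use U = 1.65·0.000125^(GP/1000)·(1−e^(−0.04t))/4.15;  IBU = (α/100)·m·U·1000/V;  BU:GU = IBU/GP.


U = 1.65·0.000125^(78/1000)·(1−e^(−0.04·43))/4.15 = 0.1619
IBU = (10.4/100)·60·0.1619·1000/19.3 = 52.3516
BU:GU = 52.3516/78

0.6712


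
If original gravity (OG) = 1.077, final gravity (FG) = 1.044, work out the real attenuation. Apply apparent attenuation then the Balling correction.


AA = (OG−FG)/(OG−1)·100;  RA = AA·0.8192
AA = (1.077 − 1.044)/(1.077 − 1)·100 = 42.8571
RA = 42.8571·0.8192

35.1086 %


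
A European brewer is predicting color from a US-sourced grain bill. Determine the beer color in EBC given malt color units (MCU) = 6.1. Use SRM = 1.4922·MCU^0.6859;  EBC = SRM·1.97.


SRM = 1.4922·6.1^0.6859 = 5.1580
EBC = 5.1580·1.97

10.1613 EBC


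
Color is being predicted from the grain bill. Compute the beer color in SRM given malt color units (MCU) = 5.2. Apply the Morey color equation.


SRM = 1.4922 · MCU^0.6859
SRM = 1.4922 · 5.2^0.6859

4.6231 SRM


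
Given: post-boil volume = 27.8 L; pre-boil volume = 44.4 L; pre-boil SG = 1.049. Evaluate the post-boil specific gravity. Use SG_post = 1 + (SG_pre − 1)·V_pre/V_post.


pts_pre = (1.049 − 1)·1000 = 49.0000
pts_post = 49.0000·44.4/27.8 = 78.2590
SG_post = 1 + 78.2590/1000

1.0783


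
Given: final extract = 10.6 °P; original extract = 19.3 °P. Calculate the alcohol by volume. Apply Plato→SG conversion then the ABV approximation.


SG = 259/(259 − P);  ABV = (OG − FG)·131.25
OG = 259/(259 − 19.3) = 1.0805
FG = 259/(259 − 10.6) = 1.0427
ABV = (1.0805 − 1.0427)·131.25

4.9671 % ABV


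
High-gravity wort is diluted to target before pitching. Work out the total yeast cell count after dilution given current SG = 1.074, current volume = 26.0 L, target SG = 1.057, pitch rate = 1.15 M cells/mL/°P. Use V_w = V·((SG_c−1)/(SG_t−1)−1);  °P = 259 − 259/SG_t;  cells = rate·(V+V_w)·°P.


V_w = 26.0·((1.074−1)/(1.057−1)−1) = 7.7544
V_final = 26.0 + 7.7544 = 33.7544
°P = 259 − 259/1.057 = 13.9669
cells = 1.15·33.7544·13.9669

542.1603 billion cells


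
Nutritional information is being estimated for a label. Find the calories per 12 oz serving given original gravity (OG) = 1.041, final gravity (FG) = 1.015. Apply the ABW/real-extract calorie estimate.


ABW = (OG−FG)·131.25·0.79/FG;  °P = 259 − 259/SG (for OG→OE and FG→AE);  RE = 0.1808·OE + 0.8192·AE;  Cal = (6.9·ABW + 4·(RE−0.1))·FG·3.55
ABW = (1.041 − 1.015)·131.25·0.79/1.015 = 2.6560
OE = 259 − 259/1.041 = 10.2008 °P
AE = 259 − 259/1.015 = 3.8276 °P
RE = 0.1808·10.2008 + 0.8192·3.8276 = 4.9799 °P
Cal = (6.9·2.6560 + 4·(4.9799−0.1))·1.015·3.55

136.3688 kcal


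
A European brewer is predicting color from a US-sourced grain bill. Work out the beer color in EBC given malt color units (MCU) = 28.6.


SRM = 1.4922·MCU^0.6859;  EBC = SRM·1.97
SRM = 1.4922·28.6^0.6859 = 14.8850
EBC = 14.8850·1.97

29.3234 EBC


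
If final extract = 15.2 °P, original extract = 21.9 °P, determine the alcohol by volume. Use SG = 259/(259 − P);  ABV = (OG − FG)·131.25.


OG = 259/(259 − 21.9) = 1.0924
FG = 259/(259 − 15.2) = 1.0623
ABV = (1.0924 − 1.0623)·131.25

3.9401 % ABV


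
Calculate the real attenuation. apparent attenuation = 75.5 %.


RA = AA · 0.8192
RA = 75.5 · 0.8192

61.8496 %


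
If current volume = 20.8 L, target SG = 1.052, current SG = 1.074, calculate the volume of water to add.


V_water = V·((SG_curr − 1)/(SG_target − 1) − 1)
V_water = 20.8·((1.074 − 1)/(1.052 − 1) − 1)

8.8000 L


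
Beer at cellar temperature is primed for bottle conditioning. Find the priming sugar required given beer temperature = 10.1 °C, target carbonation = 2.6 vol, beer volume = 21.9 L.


residual = 14.695·(0.01821 + 0.09011·e^(−0.04·T));  sugar = (target − residual)·4.0·V
residual = 14.695·(0.01821 + 0.09011·e^(−0.04·10.1)) = 1.1517
sugar = (2.6 − 1.1517)·4.0·21.9

126.8739 g


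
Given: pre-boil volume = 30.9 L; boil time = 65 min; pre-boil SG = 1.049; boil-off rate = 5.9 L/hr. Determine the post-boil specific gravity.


V_post = V_pre − rate·(t/60);  SG_post = 1 + (SG_pre−1)·V_pre/V_post
V_post = 30.9 − 5.9·(65/60) = 24.5083
SG_post = 1 + (1.049 − 1)·30.9/24.5083

1.0618


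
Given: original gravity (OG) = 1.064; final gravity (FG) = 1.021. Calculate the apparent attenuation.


AA = (OG − FG)/(OG − 1) · 100
AA = (1.064 − 1.021)/(1.064 − 1) · 100

67.1875 %


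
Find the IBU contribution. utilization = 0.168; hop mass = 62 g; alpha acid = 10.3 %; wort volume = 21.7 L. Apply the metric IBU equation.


IBU = (α/100)·mass·U·1000 / V
IBU = (10.3/100)·62·0.168·1000 / 21.7

49.4400 IBU


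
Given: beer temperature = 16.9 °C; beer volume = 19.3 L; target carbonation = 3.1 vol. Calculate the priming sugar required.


residual = 14.695·(0.01821 + 0.09011·e^(−0.04·T));  sugar = (target − residual)·4.0·V
residual = 14.695·(0.01821 + 0.09011·e^(−0.04·16.9)) = 0.9411
sugar = (3.1 − 0.9411)·4.0·19.3

166.6648 g


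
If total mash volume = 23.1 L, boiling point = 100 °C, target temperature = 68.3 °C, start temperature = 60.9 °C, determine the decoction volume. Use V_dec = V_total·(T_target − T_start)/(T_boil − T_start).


V_dec = 23.1·(68.3 − 60.9)/(100 − 60.9)

4.3719 L


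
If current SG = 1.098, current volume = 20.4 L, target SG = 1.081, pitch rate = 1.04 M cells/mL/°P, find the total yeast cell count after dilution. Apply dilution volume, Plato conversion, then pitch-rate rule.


V_w = V·((SG_c−1)/(SG_t−1)−1);  °P = 259 − 259/SG_t;  cells = rate·(V+V_w)·°P
V_w = 20.4·((1.098−1)/(1.081−1)−1) = 4.2815
V_final = 20.4 + 4.2815 = 24.6815
°P = 259 − 259/1.081 = 19.4070
cells = 1.04·24.6815·19.4070

498.1540 billion cells


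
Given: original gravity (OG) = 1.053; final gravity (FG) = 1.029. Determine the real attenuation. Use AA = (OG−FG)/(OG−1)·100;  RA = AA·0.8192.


AA = (1.053 − 1.029)/(1.053 − 1)·100 = 45.2830
RA = 45.2830·0.8192

37.0958 %


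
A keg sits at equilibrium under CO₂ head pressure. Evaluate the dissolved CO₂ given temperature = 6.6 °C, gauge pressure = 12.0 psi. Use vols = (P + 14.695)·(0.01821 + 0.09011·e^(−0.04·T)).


vols = (12.0 + 14.695)·(0.01821 + 0.09011·e^(−0.04·6.6))

2.3335 volumes


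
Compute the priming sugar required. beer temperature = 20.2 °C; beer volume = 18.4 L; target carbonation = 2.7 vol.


residual = 14.695·(0.01821 + 0.09011·e^(−0.04·T));  sugar = (target − residual)·4.0·V
residual = 14.695·(0.01821 + 0.09011·e^(−0.04·20.2)) = 0.8578
sugar = (2.7 − 0.8578)·4.0·18.4

135.5829 g


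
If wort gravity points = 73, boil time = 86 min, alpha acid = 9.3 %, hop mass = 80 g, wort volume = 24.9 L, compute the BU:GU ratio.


U = 1.65·0.000125^(GP/1000)·(1−e^(−0.04t))/4.15;  IBU = (α/100)·m·U·1000/V;  BU:GU = IBU/GP
U = 1.65·0.000125^(73/1000)·(1−e^(−0.04·86))/4.15 = 0.1997
IBU = (9.3/100)·80·0.1997·1000/24.9 = 59.6665
BU:GU = 59.6665/73

0.8173


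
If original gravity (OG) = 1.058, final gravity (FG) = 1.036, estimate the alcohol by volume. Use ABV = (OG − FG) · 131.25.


ABV = (1.058 − 1.036) · 131.25

2.8875 % ABV


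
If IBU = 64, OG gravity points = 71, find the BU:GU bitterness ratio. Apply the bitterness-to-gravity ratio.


BU:GU = IBU / OG_points
BU:GU = 64 / 71

0.9014


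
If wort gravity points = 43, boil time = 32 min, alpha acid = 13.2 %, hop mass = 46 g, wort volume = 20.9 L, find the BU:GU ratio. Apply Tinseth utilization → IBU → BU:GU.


U = 1.65·0.000125^(GP/1000)·(1−e^(−0.04t))/4.15;  IBU = (α/100)·m·U·1000/V;  BU:GU = IBU/GP
U = 1.65·0.000125^(43/1000)·(1−e^(−0.04·32))/4.15 = 0.1950
IBU = (13.2/100)·46·0.1950·1000/20.9 = 56.6635
BU:GU = 56.6635/43

1.3178


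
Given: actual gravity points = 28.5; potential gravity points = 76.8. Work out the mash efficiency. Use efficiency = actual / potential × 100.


efficiency = 28.5 / 76.8 × 100

37.1094 %


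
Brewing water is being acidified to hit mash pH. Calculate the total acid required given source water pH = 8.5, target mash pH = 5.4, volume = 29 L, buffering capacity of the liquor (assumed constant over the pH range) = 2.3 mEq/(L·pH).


acid = buffering capacity · (pH_source − pH_target) · V
acid = 2.3 · (8.5 − 5.4) · 29

206.7700 mEq


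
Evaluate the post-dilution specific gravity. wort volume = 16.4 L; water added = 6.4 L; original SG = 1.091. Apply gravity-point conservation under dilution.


SG_new = 1 + (SG_old − 1)·V_old/(V_old + V_water)
pts = (1.091 − 1)·1000·16.4/(16.4 + 6.4) = 65.4561
SG_new = 1 + 65.4561/1000

1.0655


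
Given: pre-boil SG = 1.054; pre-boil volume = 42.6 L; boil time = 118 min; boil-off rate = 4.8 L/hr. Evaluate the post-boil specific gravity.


V_post = V_pre − rate·(t/60);  SG_post = 1 + (SG_pre−1)·V_pre/V_post
V_post = 42.6 − 4.8·(118/60) = 33.1600
SG_post = 1 + (1.054 − 1)·42.6/33.1600

1.0694


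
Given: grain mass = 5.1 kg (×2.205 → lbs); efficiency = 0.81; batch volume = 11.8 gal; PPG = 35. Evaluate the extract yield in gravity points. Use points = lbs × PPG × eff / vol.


lbs = 5.1 × 2.205 = 11.2455
points = 11.2455 × 35 × 0.81 / 11.8

27.0178 points


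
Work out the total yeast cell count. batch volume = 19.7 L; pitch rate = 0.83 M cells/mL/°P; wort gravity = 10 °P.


cells (billions) = rate · V_L · °P
cells = 0.83 · 19.7 · 10

163.5100 billion cells


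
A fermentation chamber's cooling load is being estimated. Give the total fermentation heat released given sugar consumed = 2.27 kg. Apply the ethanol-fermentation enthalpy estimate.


Q = m_sugar · 590 kJ/kg
Q = 2.27 · 590

1339.3000 kJ


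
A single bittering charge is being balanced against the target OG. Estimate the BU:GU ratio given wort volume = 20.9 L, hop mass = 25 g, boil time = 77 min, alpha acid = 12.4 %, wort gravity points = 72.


U = 1.65·0.000125^(GP/1000)·(1−e^(−0.04t))/4.15;  IBU = (α/100)·m·U·1000/V;  BU:GU = IBU/GP
U = 1.65·0.000125^(72/1000)·(1−e^(−0.04·77))/4.15 = 0.1986
IBU = (12.4/100)·25·0.1986·1000/20.9 = 29.4575
BU:GU = 29.4575/72

0.4091


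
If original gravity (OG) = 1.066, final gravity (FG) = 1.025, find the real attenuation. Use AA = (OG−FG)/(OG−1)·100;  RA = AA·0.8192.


AA = (1.066 − 1.025)/(1.066 − 1)·100 = 62.1212
RA = 62.1212·0.8192

50.8897 %


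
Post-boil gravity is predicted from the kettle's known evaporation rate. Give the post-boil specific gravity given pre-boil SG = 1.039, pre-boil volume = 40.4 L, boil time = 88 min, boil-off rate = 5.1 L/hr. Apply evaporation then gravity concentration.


V_post = V_pre − rate·(t/60);  SG_post = 1 + (SG_pre−1)·V_pre/V_post
V_post = 40.4 − 5.1·(88/60) = 32.9200
SG_post = 1 + (1.039 − 1)·40.4/32.9200

1.0479


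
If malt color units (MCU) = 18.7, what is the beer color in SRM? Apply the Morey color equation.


SRM = 1.4922 · MCU^0.6859
SRM = 1.4922 · 18.7^0.6859

11.1220 SRM


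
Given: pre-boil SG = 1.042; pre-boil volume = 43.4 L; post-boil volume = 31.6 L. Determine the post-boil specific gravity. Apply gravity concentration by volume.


SG_post = 1 + (SG_pre − 1)·V_pre/V_post
pts_pre = (1.042 − 1)·1000 = 42.0000
pts_post = 42.0000·43.4/31.6 = 57.6835
SG_post = 1 + 57.6835/1000

1.0577


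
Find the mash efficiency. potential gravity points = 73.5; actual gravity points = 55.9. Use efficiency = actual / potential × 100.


efficiency = 55.9 / 73.5 × 100

76.0544 %


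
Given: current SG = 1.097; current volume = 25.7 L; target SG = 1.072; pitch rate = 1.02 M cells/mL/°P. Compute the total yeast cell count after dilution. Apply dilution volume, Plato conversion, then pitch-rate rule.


V_w = V·((SG_c−1)/(SG_t−1)−1);  °P = 259 − 259/SG_t;  cells = rate·(V+V_w)·°P
V_w = 25.7·((1.097−1)/(1.072−1)−1) = 8.9236
V_final = 25.7 + 8.9236 = 34.6236
°P = 259 − 259/1.072 = 17.3955
cells = 1.02·34.6236·17.3955

614.3417 billion cells


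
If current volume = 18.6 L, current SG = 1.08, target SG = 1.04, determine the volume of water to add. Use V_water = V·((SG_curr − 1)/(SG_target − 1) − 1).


V_water = 18.6·((1.08 − 1)/(1.04 − 1) − 1)

18.6000 L


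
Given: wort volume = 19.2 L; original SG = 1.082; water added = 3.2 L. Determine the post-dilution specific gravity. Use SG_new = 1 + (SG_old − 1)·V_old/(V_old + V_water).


pts = (1.082 − 1)·1000·19.2/(19.2 + 3.2) = 70.2857
SG_new = 1 + 70.2857/1000

1.0703


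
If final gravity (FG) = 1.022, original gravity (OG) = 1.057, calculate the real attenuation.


AA = (OG−FG)/(OG−1)·100;  RA = AA·0.8192
AA = (1.057 − 1.022)/(1.057 − 1)·100 = 61.4035
RA = 61.4035·0.8192

50.3018 %


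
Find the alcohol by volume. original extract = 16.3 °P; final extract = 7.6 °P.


SG = 259/(259 − P);  ABV = (OG − FG)·131.25
OG = 259/(259 − 16.3) = 1.0672
FG = 259/(259 − 7.6) = 1.0302
ABV = (1.0672 − 1.0302)·131.25

4.8471 % ABV


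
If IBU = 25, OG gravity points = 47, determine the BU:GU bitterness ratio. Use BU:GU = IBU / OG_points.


BU:GU = 25 / 47

0.5319


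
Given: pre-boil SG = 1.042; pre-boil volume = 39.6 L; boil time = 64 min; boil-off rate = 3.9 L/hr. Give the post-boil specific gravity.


V_post = V_pre − rate·(t/60);  SG_post = 1 + (SG_pre−1)·V_pre/V_post
V_post = 39.6 − 3.9·(64/60) = 35.4400
SG_post = 1 + (1.042 − 1)·39.6/35.4400

1.0469


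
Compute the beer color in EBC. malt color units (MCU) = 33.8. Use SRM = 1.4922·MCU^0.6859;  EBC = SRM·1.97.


SRM = 1.4922·33.8^0.6859 = 16.6921
EBC = 16.6921·1.97

32.8834 EBC


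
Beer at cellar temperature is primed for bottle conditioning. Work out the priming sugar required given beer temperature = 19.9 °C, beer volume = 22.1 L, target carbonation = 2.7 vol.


residual = 14.695·(0.01821 + 0.09011·e^(−0.04·T));  sugar = (target − residual)·4.0·V
residual = 14.695·(0.01821 + 0.09011·e^(−0.04·19.9)) = 0.8650
sugar = (2.7 − 0.8650)·4.0·22.1

162.2169 g


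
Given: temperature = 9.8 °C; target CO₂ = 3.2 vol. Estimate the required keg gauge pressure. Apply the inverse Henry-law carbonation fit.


psi = vols/(0.01821 + 0.09011·e^(−0.04·T)) − 14.695
psi = 3.2/(0.01821 + 0.09011·e^(−0.04·9.8)) − 14.695

25.7613 psi


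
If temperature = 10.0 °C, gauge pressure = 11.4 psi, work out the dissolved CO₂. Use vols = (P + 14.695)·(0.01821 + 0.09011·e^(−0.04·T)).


vols = (11.4 + 14.695)·(0.01821 + 0.09011·e^(−0.04·10.0))

2.0514 volumes


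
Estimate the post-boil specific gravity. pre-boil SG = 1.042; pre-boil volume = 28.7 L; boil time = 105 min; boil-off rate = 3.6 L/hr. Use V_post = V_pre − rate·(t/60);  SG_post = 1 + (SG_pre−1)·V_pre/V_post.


V_post = 28.7 − 3.6·(105/60) = 22.4000
SG_post = 1 + (1.042 − 1)·28.7/22.4000

1.0538


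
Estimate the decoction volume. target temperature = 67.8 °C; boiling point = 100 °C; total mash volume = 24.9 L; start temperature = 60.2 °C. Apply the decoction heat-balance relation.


V_dec = V_total·(T_target − T_start)/(T_boil − T_start)
V_dec = 24.9·(67.8 − 60.2)/(100 − 60.2)

4.7548 L


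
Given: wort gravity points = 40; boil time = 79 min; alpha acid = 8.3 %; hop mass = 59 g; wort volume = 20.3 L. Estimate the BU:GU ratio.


U = 1.65·0.000125^(GP/1000)·(1−e^(−0.04t))/4.15;  IBU = (α/100)·m·U·1000/V;  BU:GU = IBU/GP
U = 1.65·0.000125^(40/1000)·(1−e^(−0.04·79))/4.15 = 0.2658
IBU = (8.3/100)·59·0.2658·1000/20.3 = 64.1090
BU:GU = 64.1090/40

1.6027


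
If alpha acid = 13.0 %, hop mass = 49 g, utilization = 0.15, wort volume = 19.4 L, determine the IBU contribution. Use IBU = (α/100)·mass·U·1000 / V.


IBU = (13.0/100)·49·0.15·1000 / 19.4

49.2526 IBU


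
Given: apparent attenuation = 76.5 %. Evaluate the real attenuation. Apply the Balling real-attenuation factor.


RA = AA · 0.8192
RA = 76.5 · 0.8192

62.6688 %


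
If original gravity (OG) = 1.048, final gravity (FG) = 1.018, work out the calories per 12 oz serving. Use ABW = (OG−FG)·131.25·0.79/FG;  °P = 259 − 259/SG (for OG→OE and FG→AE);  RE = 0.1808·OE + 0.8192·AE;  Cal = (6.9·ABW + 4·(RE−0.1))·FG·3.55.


ABW = (1.048 − 1.018)·131.25·0.79/1.018 = 3.0556
OE = 259 − 259/1.048 = 11.8626 °P
AE = 259 − 259/1.018 = 4.5796 °P
RE = 0.1808·11.8626 + 0.8192·4.5796 = 5.8963 °P
Cal = (6.9·3.0556 + 4·(5.8963−0.1))·1.018·3.55

159.9843 kcal


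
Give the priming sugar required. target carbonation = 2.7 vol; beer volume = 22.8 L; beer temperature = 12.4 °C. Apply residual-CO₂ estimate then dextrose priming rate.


residual = 14.695·(0.01821 + 0.09011·e^(−0.04·T));  sugar = (target − residual)·4.0·V
residual = 14.695·(0.01821 + 0.09011·e^(−0.04·12.4)) = 1.0740
sugar = (2.7 − 1.0740)·4.0·22.8

148.2946 g


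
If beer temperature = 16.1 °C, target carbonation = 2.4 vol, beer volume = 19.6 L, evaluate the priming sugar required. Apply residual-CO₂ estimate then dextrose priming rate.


residual = 14.695·(0.01821 + 0.09011·e^(−0.04·T));  sugar = (target − residual)·4.0·V
residual = 14.695·(0.01821 + 0.09011·e^(−0.04·16.1)) = 0.9630
sugar = (2.4 − 0.9630)·4.0·19.6

112.6583 g


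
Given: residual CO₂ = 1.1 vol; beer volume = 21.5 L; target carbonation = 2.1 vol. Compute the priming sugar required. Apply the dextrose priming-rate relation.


sugar = (target − residual)·4.0·V
sugar = (2.1 − 1.1)·4.0·21.5

86.0000 g


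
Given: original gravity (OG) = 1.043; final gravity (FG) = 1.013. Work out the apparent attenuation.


AA = (OG − FG)/(OG − 1) · 100
AA = (1.043 − 1.013)/(1.043 − 1) · 100

69.7674 %


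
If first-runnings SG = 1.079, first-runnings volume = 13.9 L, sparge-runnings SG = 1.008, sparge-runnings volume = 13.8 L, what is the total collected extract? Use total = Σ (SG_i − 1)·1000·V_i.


first = (1.079 − 1)·1000·13.9 = 1098.1000
sparge = (1.008 − 1)·1000·13.8 = 110.4000
total = 1098.1000 + 110.4000

1208.5000 gravity·L


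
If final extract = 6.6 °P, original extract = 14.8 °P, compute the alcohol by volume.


SG = 259/(259 − P);  ABV = (OG − FG)·131.25
OG = 259/(259 − 14.8) = 1.0606
FG = 259/(259 − 6.6) = 1.0261
ABV = (1.0606 − 1.0261)·131.25

4.5225 % ABV
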